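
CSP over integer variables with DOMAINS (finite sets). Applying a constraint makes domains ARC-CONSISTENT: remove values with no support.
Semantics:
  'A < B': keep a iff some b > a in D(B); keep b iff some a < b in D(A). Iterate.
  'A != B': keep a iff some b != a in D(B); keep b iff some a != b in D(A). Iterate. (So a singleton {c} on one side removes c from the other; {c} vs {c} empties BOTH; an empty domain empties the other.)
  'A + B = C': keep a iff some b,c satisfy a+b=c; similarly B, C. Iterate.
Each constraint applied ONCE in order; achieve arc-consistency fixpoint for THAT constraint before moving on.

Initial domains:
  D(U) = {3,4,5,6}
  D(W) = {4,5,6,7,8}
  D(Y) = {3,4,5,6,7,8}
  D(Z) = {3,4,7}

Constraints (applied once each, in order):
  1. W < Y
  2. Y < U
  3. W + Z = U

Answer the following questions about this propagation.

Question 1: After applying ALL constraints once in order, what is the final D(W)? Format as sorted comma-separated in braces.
Answer: {}

Derivation:
Constraint 1 (W < Y) on D(W)={4,5,6,7,8} D(Y)={3,4,5,6,7,8}: W {4,5,6,7,8}->{4,5,6,7}; Y {3,4,5,6,7,8}->{5,6,7,8}
Constraint 2 (Y < U) on D(Y)={5,6,7,8} D(U)={3,4,5,6}: Y {5,6,7,8}->{5}; U {3,4,5,6}->{6}
Constraint 3 (W + Z = U) on D(W)={4,5,6,7} D(Z)={3,4,7} D(U)={6}: W {4,5,6,7}->{}; Z {3,4,7}->{}; U {6}->{}
So after all 3 constraints: D(W) = {}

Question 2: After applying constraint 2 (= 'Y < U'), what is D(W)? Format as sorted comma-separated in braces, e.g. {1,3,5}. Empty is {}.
Constraint 1 (W < Y) on D(W)={4,5,6,7,8} D(Y)={3,4,5,6,7,8}: W {4,5,6,7,8}->{4,5,6,7}; Y {3,4,5,6,7,8}->{5,6,7,8}
Constraint 2 (Y < U) on D(Y)={5,6,7,8} D(U)={3,4,5,6}: Y {5,6,7,8}->{5}; U {3,4,5,6}->{6}
So after constraint 2: D(W) = {4,5,6,7}

Answer: {4,5,6,7}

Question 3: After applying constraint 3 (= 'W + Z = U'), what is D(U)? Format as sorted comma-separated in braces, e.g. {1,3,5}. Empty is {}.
Constraint 1 (W < Y) on D(W)={4,5,6,7,8} D(Y)={3,4,5,6,7,8}: W {4,5,6,7,8}->{4,5,6,7}; Y {3,4,5,6,7,8}->{5,6,7,8}
Constraint 2 (Y < U) on D(Y)={5,6,7,8} D(U)={3,4,5,6}: Y {5,6,7,8}->{5}; U {3,4,5,6}->{6}
Constraint 3 (W + Z = U) on D(W)={4,5,6,7} D(Z)={3,4,7} D(U)={6}: W {4,5,6,7}->{}; Z {3,4,7}->{}; U {6}->{}
So after constraint 3: D(U) = {}

Answer: {}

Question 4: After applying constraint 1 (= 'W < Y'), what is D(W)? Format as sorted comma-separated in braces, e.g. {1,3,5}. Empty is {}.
Answer: {4,5,6,7}

Derivation:
Constraint 1 (W < Y) on D(W)={4,5,6,7,8} D(Y)={3,4,5,6,7,8}: W {4,5,6,7,8}->{4,5,6,7}; Y {3,4,5,6,7,8}->{5,6,7,8}
So after constraint 1: D(W) = {4,5,6,7}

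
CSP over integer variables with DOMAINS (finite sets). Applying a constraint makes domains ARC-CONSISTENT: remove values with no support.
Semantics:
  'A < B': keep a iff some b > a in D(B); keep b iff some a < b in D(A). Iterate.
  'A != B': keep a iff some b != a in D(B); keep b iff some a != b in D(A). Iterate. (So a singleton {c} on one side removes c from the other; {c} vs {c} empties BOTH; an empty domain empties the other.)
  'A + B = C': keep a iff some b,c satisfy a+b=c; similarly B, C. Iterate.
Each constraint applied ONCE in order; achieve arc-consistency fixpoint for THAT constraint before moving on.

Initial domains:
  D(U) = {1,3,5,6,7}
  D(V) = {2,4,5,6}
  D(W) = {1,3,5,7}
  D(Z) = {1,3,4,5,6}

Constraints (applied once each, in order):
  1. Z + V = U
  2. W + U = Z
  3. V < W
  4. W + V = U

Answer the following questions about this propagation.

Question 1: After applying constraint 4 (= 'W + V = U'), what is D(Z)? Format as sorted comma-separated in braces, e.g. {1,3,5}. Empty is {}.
Constraint 1 (Z + V = U) on D(Z)={1,3,4,5,6} D(V)={2,4,5,6} D(U)={1,3,5,6,7}: Z {1,3,4,5,6}->{1,3,4,5}; U {1,3,5,6,7}->{3,5,6,7}
Constraint 2 (W + U = Z) on D(W)={1,3,5,7} D(U)={3,5,6,7} D(Z)={1,3,4,5}: W {1,3,5,7}->{1}; U {3,5,6,7}->{3}; Z {1,3,4,5}->{4}
Constraint 3 (V < W) on D(V)={2,4,5,6} D(W)={1}: V {2,4,5,6}->{}; W {1}->{}
Constraint 4 (W + V = U) on D(W)={} D(V)={} D(U)={3}: U {3}->{}
So after constraint 4: D(Z) = {4}

Answer: {4}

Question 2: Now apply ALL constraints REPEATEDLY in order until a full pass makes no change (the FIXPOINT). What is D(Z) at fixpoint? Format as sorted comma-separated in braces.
Answer: {}

Derivation:
pass 0 (initial): D(Z)={1,3,4,5,6}
pass 1: U {1,3,5,6,7}->{}; V {2,4,5,6}->{}; W {1,3,5,7}->{}; Z {1,3,4,5,6}->{4}
pass 2: Z {4}->{}
pass 3: no change
Fixpoint after 3 passes: D(Z) = {}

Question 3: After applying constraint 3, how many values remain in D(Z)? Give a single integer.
Answer: 1

Derivation:
Constraint 1 (Z + V = U) on D(Z)={1,3,4,5,6} D(V)={2,4,5,6} D(U)={1,3,5,6,7}: Z {1,3,4,5,6}->{1,3,4,5}; U {1,3,5,6,7}->{3,5,6,7}
Constraint 2 (W + U = Z) on D(W)={1,3,5,7} D(U)={3,5,6,7} D(Z)={1,3,4,5}: W {1,3,5,7}->{1}; U {3,5,6,7}->{3}; Z {1,3,4,5}->{4}
Constraint 3 (V < W) on D(V)={2,4,5,6} D(W)={1}: V {2,4,5,6}->{}; W {1}->{}
So after constraint 3: D(Z)={4}, size = 1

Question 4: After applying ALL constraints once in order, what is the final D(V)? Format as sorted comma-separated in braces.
Constraint 1 (Z + V = U) on D(Z)={1,3,4,5,6} D(V)={2,4,5,6} D(U)={1,3,5,6,7}: Z {1,3,4,5,6}->{1,3,4,5}; U {1,3,5,6,7}->{3,5,6,7}
Constraint 2 (W + U = Z) on D(W)={1,3,5,7} D(U)={3,5,6,7} D(Z)={1,3,4,5}: W {1,3,5,7}->{1}; U {3,5,6,7}->{3}; Z {1,3,4,5}->{4}
Constraint 3 (V < W) on D(V)={2,4,5,6} D(W)={1}: V {2,4,5,6}->{}; W {1}->{}
Constraint 4 (W + V = U) on D(W)={} D(V)={} D(U)={3}: U {3}->{}
So after all 4 constraints: D(V) = {}

Answer: {}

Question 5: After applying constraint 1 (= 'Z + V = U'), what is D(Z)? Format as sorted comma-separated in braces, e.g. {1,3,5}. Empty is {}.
Answer: {1,3,4,5}

Derivation:
Constraint 1 (Z + V = U) on D(Z)={1,3,4,5,6} D(V)={2,4,5,6} D(U)={1,3,5,6,7}: Z {1,3,4,5,6}->{1,3,4,5}; U {1,3,5,6,7}->{3,5,6,7}
So after constraint 1: D(Z) = {1,3,4,5}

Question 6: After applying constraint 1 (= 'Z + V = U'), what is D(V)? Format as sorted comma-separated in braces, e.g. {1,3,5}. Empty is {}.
Constraint 1 (Z + V = U) on D(Z)={1,3,4,5,6} D(V)={2,4,5,6} D(U)={1,3,5,6,7}: Z {1,3,4,5,6}->{1,3,4,5}; U {1,3,5,6,7}->{3,5,6,7}
So after constraint 1: D(V) = {2,4,5,6}

Answer: {2,4,5,6}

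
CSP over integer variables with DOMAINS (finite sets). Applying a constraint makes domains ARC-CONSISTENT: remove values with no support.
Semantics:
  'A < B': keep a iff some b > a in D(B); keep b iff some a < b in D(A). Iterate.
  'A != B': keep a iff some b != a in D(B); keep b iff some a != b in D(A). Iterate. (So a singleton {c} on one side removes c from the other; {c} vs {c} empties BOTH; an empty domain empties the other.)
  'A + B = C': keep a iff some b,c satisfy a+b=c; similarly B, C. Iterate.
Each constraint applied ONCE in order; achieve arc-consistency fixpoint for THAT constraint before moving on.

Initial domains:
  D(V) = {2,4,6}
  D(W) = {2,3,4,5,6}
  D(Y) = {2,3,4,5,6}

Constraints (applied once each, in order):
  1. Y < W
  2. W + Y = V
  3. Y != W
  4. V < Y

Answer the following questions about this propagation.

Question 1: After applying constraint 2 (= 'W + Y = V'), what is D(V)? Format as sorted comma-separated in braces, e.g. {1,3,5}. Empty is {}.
Answer: {6}

Derivation:
Constraint 1 (Y < W) on D(Y)={2,3,4,5,6} D(W)={2,3,4,5,6}: Y {2,3,4,5,6}->{2,3,4,5}; W {2,3,4,5,6}->{3,4,5,6}
Constraint 2 (W + Y = V) on D(W)={3,4,5,6} D(Y)={2,3,4,5} D(V)={2,4,6}: W {3,4,5,6}->{3,4}; Y {2,3,4,5}->{2,3}; V {2,4,6}->{6}
So after constraint 2: D(V) = {6}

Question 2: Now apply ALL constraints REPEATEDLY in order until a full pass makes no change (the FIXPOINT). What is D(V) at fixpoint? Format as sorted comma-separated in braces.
Answer: {}

Derivation:
pass 0 (initial): D(V)={2,4,6}
pass 1: V {2,4,6}->{}; W {2,3,4,5,6}->{3,4}; Y {2,3,4,5,6}->{}
pass 2: W {3,4}->{}
pass 3: no change
Fixpoint after 3 passes: D(V) = {}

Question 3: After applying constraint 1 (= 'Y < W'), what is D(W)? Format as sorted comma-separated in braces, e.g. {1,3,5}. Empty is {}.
Constraint 1 (Y < W) on D(Y)={2,3,4,5,6} D(W)={2,3,4,5,6}: Y {2,3,4,5,6}->{2,3,4,5}; W {2,3,4,5,6}->{3,4,5,6}
So after constraint 1: D(W) = {3,4,5,6}

Answer: {3,4,5,6}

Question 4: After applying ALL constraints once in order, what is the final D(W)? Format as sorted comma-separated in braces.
Answer: {3,4}

Derivation:
Constraint 1 (Y < W) on D(Y)={2,3,4,5,6} D(W)={2,3,4,5,6}: Y {2,3,4,5,6}->{2,3,4,5}; W {2,3,4,5,6}->{3,4,5,6}
Constraint 2 (W + Y = V) on D(W)={3,4,5,6} D(Y)={2,3,4,5} D(V)={2,4,6}: W {3,4,5,6}->{3,4}; Y {2,3,4,5}->{2,3}; V {2,4,6}->{6}
Constraint 3 (Y != W) on D(Y)={2,3} D(W)={3,4}: no change
Constraint 4 (V < Y) on D(V)={6} D(Y)={2,3}: V {6}->{}; Y {2,3}->{}
So after all 4 constraints: D(W) = {3,4}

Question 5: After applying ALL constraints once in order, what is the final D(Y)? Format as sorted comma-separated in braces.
Constraint 1 (Y < W) on D(Y)={2,3,4,5,6} D(W)={2,3,4,5,6}: Y {2,3,4,5,6}->{2,3,4,5}; W {2,3,4,5,6}->{3,4,5,6}
Constraint 2 (W + Y = V) on D(W)={3,4,5,6} D(Y)={2,3,4,5} D(V)={2,4,6}: W {3,4,5,6}->{3,4}; Y {2,3,4,5}->{2,3}; V {2,4,6}->{6}
Constraint 3 (Y != W) on D(Y)={2,3} D(W)={3,4}: no change
Constraint 4 (V < Y) on D(V)={6} D(Y)={2,3}: V {6}->{}; Y {2,3}->{}
So after all 4 constraints: D(Y) = {}

Answer: {}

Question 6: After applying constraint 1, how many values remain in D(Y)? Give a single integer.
Constraint 1 (Y < W) on D(Y)={2,3,4,5,6} D(W)={2,3,4,5,6}: Y {2,3,4,5,6}->{2,3,4,5}; W {2,3,4,5,6}->{3,4,5,6}
So after constraint 1: D(Y)={2,3,4,5}, size = 4

Answer: 4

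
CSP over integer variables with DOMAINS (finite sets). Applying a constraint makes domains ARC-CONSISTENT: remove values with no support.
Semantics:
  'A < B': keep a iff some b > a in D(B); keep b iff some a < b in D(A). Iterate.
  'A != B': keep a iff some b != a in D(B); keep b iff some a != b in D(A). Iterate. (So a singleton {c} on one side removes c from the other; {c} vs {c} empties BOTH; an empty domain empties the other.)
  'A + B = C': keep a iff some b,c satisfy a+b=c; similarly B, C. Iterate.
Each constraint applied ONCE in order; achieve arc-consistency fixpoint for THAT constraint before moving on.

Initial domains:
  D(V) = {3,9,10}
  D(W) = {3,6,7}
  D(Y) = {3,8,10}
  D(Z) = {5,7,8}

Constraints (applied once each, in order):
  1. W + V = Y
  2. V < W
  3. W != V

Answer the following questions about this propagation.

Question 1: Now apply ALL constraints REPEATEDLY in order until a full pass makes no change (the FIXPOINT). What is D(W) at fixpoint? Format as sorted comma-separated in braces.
Answer: {7}

Derivation:
pass 0 (initial): D(W)={3,6,7}
pass 1: V {3,9,10}->{3}; W {3,6,7}->{7}; Y {3,8,10}->{10}
pass 2: no change
Fixpoint after 2 passes: D(W) = {7}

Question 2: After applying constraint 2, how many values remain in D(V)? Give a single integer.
Constraint 1 (W + V = Y) on D(W)={3,6,7} D(V)={3,9,10} D(Y)={3,8,10}: W {3,6,7}->{7}; V {3,9,10}->{3}; Y {3,8,10}->{10}
Constraint 2 (V < W) on D(V)={3} D(W)={7}: no change
So after constraint 2: D(V)={3}, size = 1

Answer: 1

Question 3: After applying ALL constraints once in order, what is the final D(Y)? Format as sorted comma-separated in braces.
Answer: {10}

Derivation:
Constraint 1 (W + V = Y) on D(W)={3,6,7} D(V)={3,9,10} D(Y)={3,8,10}: W {3,6,7}->{7}; V {3,9,10}->{3}; Y {3,8,10}->{10}
Constraint 2 (V < W) on D(V)={3} D(W)={7}: no change
Constraint 3 (W != V) on D(W)={7} D(V)={3}: no change
So after all 3 constraints: D(Y) = {10}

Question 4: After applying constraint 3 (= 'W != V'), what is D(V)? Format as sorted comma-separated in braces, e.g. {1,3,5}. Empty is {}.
Answer: {3}

Derivation:
Constraint 1 (W + V = Y) on D(W)={3,6,7} D(V)={3,9,10} D(Y)={3,8,10}: W {3,6,7}->{7}; V {3,9,10}->{3}; Y {3,8,10}->{10}
Constraint 2 (V < W) on D(V)={3} D(W)={7}: no change
Constraint 3 (W != V) on D(W)={7} D(V)={3}: no change
So after constraint 3: D(V) = {3}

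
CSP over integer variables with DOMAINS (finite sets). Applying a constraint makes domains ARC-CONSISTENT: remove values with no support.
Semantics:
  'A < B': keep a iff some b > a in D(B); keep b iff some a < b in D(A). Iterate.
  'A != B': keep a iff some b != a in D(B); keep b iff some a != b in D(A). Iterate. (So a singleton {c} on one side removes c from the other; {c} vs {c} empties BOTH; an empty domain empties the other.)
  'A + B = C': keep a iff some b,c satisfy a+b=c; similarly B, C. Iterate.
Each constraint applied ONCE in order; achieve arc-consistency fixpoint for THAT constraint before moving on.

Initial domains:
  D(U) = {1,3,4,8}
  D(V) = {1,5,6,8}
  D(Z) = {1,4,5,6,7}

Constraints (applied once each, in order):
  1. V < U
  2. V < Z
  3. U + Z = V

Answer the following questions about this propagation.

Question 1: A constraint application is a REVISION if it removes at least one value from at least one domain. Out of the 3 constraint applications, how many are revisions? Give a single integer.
Answer: 3

Derivation:
Constraint 1 (V < U) on D(V)={1,5,6,8} D(U)={1,3,4,8}: V {1,5,6,8}->{1,5,6}; U {1,3,4,8}->{3,4,8} => REVISION
Constraint 2 (V < Z) on D(V)={1,5,6} D(Z)={1,4,5,6,7}: Z {1,4,5,6,7}->{4,5,6,7} => REVISION
Constraint 3 (U + Z = V) on D(U)={3,4,8} D(Z)={4,5,6,7} D(V)={1,5,6}: U {3,4,8}->{}; Z {4,5,6,7}->{}; V {1,5,6}->{} => REVISION
Total revisions = 3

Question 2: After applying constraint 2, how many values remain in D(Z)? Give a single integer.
Answer: 4

Derivation:
Constraint 1 (V < U) on D(V)={1,5,6,8} D(U)={1,3,4,8}: V {1,5,6,8}->{1,5,6}; U {1,3,4,8}->{3,4,8}
Constraint 2 (V < Z) on D(V)={1,5,6} D(Z)={1,4,5,6,7}: Z {1,4,5,6,7}->{4,5,6,7}
So after constraint 2: D(Z)={4,5,6,7}, size = 4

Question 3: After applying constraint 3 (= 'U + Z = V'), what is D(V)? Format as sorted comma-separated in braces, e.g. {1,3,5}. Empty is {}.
Constraint 1 (V < U) on D(V)={1,5,6,8} D(U)={1,3,4,8}: V {1,5,6,8}->{1,5,6}; U {1,3,4,8}->{3,4,8}
Constraint 2 (V < Z) on D(V)={1,5,6} D(Z)={1,4,5,6,7}: Z {1,4,5,6,7}->{4,5,6,7}
Constraint 3 (U + Z = V) on D(U)={3,4,8} D(Z)={4,5,6,7} D(V)={1,5,6}: U {3,4,8}->{}; Z {4,5,6,7}->{}; V {1,5,6}->{}
So after constraint 3: D(V) = {}

Answer: {}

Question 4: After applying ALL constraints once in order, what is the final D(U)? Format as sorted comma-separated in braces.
Constraint 1 (V < U) on D(V)={1,5,6,8} D(U)={1,3,4,8}: V {1,5,6,8}->{1,5,6}; U {1,3,4,8}->{3,4,8}
Constraint 2 (V < Z) on D(V)={1,5,6} D(Z)={1,4,5,6,7}: Z {1,4,5,6,7}->{4,5,6,7}
Constraint 3 (U + Z = V) on D(U)={3,4,8} D(Z)={4,5,6,7} D(V)={1,5,6}: U {3,4,8}->{}; Z {4,5,6,7}->{}; V {1,5,6}->{}
So after all 3 constraints: D(U) = {}

Answer: {}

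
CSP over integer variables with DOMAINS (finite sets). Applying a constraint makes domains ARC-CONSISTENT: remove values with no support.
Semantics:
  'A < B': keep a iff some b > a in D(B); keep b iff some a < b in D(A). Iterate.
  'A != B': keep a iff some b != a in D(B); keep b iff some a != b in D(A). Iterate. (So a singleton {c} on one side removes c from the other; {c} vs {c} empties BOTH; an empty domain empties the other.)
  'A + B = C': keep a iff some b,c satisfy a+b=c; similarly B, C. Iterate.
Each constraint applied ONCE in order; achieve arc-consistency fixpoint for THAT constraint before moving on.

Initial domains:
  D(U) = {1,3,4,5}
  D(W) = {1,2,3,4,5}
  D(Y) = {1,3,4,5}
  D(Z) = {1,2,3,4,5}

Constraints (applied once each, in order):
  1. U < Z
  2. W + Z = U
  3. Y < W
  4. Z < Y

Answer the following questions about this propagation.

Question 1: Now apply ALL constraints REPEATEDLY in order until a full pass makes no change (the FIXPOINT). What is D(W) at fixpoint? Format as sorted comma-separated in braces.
pass 0 (initial): D(W)={1,2,3,4,5}
pass 1: U {1,3,4,5}->{3,4}; W {1,2,3,4,5}->{2}; Y {1,3,4,5}->{}; Z {1,2,3,4,5}->{}
pass 2: U {3,4}->{}; W {2}->{}
pass 3: no change
Fixpoint after 3 passes: D(W) = {}

Answer: {}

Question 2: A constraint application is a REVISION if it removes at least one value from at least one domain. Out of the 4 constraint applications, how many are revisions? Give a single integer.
Constraint 1 (U < Z) on D(U)={1,3,4,5} D(Z)={1,2,3,4,5}: U {1,3,4,5}->{1,3,4}; Z {1,2,3,4,5}->{2,3,4,5} => REVISION
Constraint 2 (W + Z = U) on D(W)={1,2,3,4,5} D(Z)={2,3,4,5} D(U)={1,3,4}: W {1,2,3,4,5}->{1,2}; Z {2,3,4,5}->{2,3}; U {1,3,4}->{3,4} => REVISION
Constraint 3 (Y < W) on D(Y)={1,3,4,5} D(W)={1,2}: Y {1,3,4,5}->{1}; W {1,2}->{2} => REVISION
Constraint 4 (Z < Y) on D(Z)={2,3} D(Y)={1}: Z {2,3}->{}; Y {1}->{} => REVISION
Total revisions = 4

Answer: 4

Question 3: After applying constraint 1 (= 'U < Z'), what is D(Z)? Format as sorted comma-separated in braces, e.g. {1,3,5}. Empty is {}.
Constraint 1 (U < Z) on D(U)={1,3,4,5} D(Z)={1,2,3,4,5}: U {1,3,4,5}->{1,3,4}; Z {1,2,3,4,5}->{2,3,4,5}
So after constraint 1: D(Z) = {2,3,4,5}

Answer: {2,3,4,5}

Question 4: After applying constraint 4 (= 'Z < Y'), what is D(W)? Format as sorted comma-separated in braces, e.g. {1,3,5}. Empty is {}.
Constraint 1 (U < Z) on D(U)={1,3,4,5} D(Z)={1,2,3,4,5}: U {1,3,4,5}->{1,3,4}; Z {1,2,3,4,5}->{2,3,4,5}
Constraint 2 (W + Z = U) on D(W)={1,2,3,4,5} D(Z)={2,3,4,5} D(U)={1,3,4}: W {1,2,3,4,5}->{1,2}; Z {2,3,4,5}->{2,3}; U {1,3,4}->{3,4}
Constraint 3 (Y < W) on D(Y)={1,3,4,5} D(W)={1,2}: Y {1,3,4,5}->{1}; W {1,2}->{2}
Constraint 4 (Z < Y) on D(Z)={2,3} D(Y)={1}: Z {2,3}->{}; Y {1}->{}
So after constraint 4: D(W) = {2}

Answer: {2}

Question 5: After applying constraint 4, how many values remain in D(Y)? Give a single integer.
Answer: 0

Derivation:
Constraint 1 (U < Z) on D(U)={1,3,4,5} D(Z)={1,2,3,4,5}: U {1,3,4,5}->{1,3,4}; Z {1,2,3,4,5}->{2,3,4,5}
Constraint 2 (W + Z = U) on D(W)={1,2,3,4,5} D(Z)={2,3,4,5} D(U)={1,3,4}: W {1,2,3,4,5}->{1,2}; Z {2,3,4,5}->{2,3}; U {1,3,4}->{3,4}
Constraint 3 (Y < W) on D(Y)={1,3,4,5} D(W)={1,2}: Y {1,3,4,5}->{1}; W {1,2}->{2}
Constraint 4 (Z < Y) on D(Z)={2,3} D(Y)={1}: Z {2,3}->{}; Y {1}->{}
So after constraint 4: D(Y)={}, size = 0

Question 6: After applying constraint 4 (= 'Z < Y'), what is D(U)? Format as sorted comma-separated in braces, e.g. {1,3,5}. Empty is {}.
Answer: {3,4}

Derivation:
Constraint 1 (U < Z) on D(U)={1,3,4,5} D(Z)={1,2,3,4,5}: U {1,3,4,5}->{1,3,4}; Z {1,2,3,4,5}->{2,3,4,5}
Constraint 2 (W + Z = U) on D(W)={1,2,3,4,5} D(Z)={2,3,4,5} D(U)={1,3,4}: W {1,2,3,4,5}->{1,2}; Z {2,3,4,5}->{2,3}; U {1,3,4}->{3,4}
Constraint 3 (Y < W) on D(Y)={1,3,4,5} D(W)={1,2}: Y {1,3,4,5}->{1}; W {1,2}->{2}
Constraint 4 (Z < Y) on D(Z)={2,3} D(Y)={1}: Z {2,3}->{}; Y {1}->{}
So after constraint 4: D(U) = {3,4}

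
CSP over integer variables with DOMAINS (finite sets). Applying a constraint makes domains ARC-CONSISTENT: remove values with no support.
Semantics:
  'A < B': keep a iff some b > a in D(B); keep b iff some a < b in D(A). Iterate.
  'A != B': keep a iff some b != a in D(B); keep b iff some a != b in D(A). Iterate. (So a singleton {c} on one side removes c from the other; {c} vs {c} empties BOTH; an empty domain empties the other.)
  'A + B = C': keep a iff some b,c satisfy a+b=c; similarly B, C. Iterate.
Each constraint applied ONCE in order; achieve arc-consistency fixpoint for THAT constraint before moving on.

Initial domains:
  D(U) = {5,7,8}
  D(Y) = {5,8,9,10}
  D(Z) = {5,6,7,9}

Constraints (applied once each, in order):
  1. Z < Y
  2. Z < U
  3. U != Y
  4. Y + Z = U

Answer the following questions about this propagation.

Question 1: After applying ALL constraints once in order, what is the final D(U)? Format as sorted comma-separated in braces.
Answer: {}

Derivation:
Constraint 1 (Z < Y) on D(Z)={5,6,7,9} D(Y)={5,8,9,10}: Y {5,8,9,10}->{8,9,10}
Constraint 2 (Z < U) on D(Z)={5,6,7,9} D(U)={5,7,8}: Z {5,6,7,9}->{5,6,7}; U {5,7,8}->{7,8}
Constraint 3 (U != Y) on D(U)={7,8} D(Y)={8,9,10}: no change
Constraint 4 (Y + Z = U) on D(Y)={8,9,10} D(Z)={5,6,7} D(U)={7,8}: Y {8,9,10}->{}; Z {5,6,7}->{}; U {7,8}->{}
So after all 4 constraints: D(U) = {}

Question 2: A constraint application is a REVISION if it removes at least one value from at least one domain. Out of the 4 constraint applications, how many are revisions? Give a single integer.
Constraint 1 (Z < Y) on D(Z)={5,6,7,9} D(Y)={5,8,9,10}: Y {5,8,9,10}->{8,9,10} => REVISION
Constraint 2 (Z < U) on D(Z)={5,6,7,9} D(U)={5,7,8}: Z {5,6,7,9}->{5,6,7}; U {5,7,8}->{7,8} => REVISION
Constraint 3 (U != Y) on D(U)={7,8} D(Y)={8,9,10}: no change => not a revision
Constraint 4 (Y + Z = U) on D(Y)={8,9,10} D(Z)={5,6,7} D(U)={7,8}: Y {8,9,10}->{}; Z {5,6,7}->{}; U {7,8}->{} => REVISION
Total revisions = 3

Answer: 3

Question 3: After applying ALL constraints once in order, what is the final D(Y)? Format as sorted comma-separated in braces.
Constraint 1 (Z < Y) on D(Z)={5,6,7,9} D(Y)={5,8,9,10}: Y {5,8,9,10}->{8,9,10}
Constraint 2 (Z < U) on D(Z)={5,6,7,9} D(U)={5,7,8}: Z {5,6,7,9}->{5,6,7}; U {5,7,8}->{7,8}
Constraint 3 (U != Y) on D(U)={7,8} D(Y)={8,9,10}: no change
Constraint 4 (Y + Z = U) on D(Y)={8,9,10} D(Z)={5,6,7} D(U)={7,8}: Y {8,9,10}->{}; Z {5,6,7}->{}; U {7,8}->{}
So after all 4 constraints: D(Y) = {}

Answer: {}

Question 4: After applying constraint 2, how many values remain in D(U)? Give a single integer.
Constraint 1 (Z < Y) on D(Z)={5,6,7,9} D(Y)={5,8,9,10}: Y {5,8,9,10}->{8,9,10}
Constraint 2 (Z < U) on D(Z)={5,6,7,9} D(U)={5,7,8}: Z {5,6,7,9}->{5,6,7}; U {5,7,8}->{7,8}
So after constraint 2: D(U)={7,8}, size = 2

Answer: 2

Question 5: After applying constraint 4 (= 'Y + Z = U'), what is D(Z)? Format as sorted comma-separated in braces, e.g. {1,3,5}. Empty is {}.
Answer: {}

Derivation:
Constraint 1 (Z < Y) on D(Z)={5,6,7,9} D(Y)={5,8,9,10}: Y {5,8,9,10}->{8,9,10}
Constraint 2 (Z < U) on D(Z)={5,6,7,9} D(U)={5,7,8}: Z {5,6,7,9}->{5,6,7}; U {5,7,8}->{7,8}
Constraint 3 (U != Y) on D(U)={7,8} D(Y)={8,9,10}: no change
Constraint 4 (Y + Z = U) on D(Y)={8,9,10} D(Z)={5,6,7} D(U)={7,8}: Y {8,9,10}->{}; Z {5,6,7}->{}; U {7,8}->{}
So after constraint 4: D(Z) = {}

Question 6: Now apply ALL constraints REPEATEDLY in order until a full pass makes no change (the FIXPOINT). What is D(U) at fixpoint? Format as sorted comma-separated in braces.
pass 0 (initial): D(U)={5,7,8}
pass 1: U {5,7,8}->{}; Y {5,8,9,10}->{}; Z {5,6,7,9}->{}
pass 2: no change
Fixpoint after 2 passes: D(U) = {}

Answer: {}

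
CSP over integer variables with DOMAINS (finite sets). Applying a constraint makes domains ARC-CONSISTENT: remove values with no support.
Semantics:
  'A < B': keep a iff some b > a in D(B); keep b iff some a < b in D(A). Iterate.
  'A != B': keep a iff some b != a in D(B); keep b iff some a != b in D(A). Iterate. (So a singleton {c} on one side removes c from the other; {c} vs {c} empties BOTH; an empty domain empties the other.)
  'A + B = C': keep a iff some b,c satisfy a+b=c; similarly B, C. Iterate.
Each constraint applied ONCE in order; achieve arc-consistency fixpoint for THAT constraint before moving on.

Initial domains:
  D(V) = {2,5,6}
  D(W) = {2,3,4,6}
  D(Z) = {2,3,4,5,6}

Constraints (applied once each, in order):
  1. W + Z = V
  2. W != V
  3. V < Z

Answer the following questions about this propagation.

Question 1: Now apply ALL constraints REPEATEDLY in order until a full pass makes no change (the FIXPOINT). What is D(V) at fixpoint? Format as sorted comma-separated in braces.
Answer: {}

Derivation:
pass 0 (initial): D(V)={2,5,6}
pass 1: V {2,5,6}->{}; W {2,3,4,6}->{2,3,4}; Z {2,3,4,5,6}->{}
pass 2: W {2,3,4}->{}
pass 3: no change
Fixpoint after 3 passes: D(V) = {}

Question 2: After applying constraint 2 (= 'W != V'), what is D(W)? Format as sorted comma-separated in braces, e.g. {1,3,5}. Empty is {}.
Answer: {2,3,4}

Derivation:
Constraint 1 (W + Z = V) on D(W)={2,3,4,6} D(Z)={2,3,4,5,6} D(V)={2,5,6}: W {2,3,4,6}->{2,3,4}; Z {2,3,4,5,6}->{2,3,4}; V {2,5,6}->{5,6}
Constraint 2 (W != V) on D(W)={2,3,4} D(V)={5,6}: no change
So after constraint 2: D(W) = {2,3,4}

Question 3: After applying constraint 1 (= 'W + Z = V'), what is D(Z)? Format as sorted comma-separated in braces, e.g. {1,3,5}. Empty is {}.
Answer: {2,3,4}

Derivation:
Constraint 1 (W + Z = V) on D(W)={2,3,4,6} D(Z)={2,3,4,5,6} D(V)={2,5,6}: W {2,3,4,6}->{2,3,4}; Z {2,3,4,5,6}->{2,3,4}; V {2,5,6}->{5,6}
So after constraint 1: D(Z) = {2,3,4}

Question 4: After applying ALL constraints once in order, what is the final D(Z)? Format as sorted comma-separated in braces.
Constraint 1 (W + Z = V) on D(W)={2,3,4,6} D(Z)={2,3,4,5,6} D(V)={2,5,6}: W {2,3,4,6}->{2,3,4}; Z {2,3,4,5,6}->{2,3,4}; V {2,5,6}->{5,6}
Constraint 2 (W != V) on D(W)={2,3,4} D(V)={5,6}: no change
Constraint 3 (V < Z) on D(V)={5,6} D(Z)={2,3,4}: V {5,6}->{}; Z {2,3,4}->{}
So after all 3 constraints: D(Z) = {}

Answer: {}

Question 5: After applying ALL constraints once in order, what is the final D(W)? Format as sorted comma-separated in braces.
Answer: {2,3,4}

Derivation:
Constraint 1 (W + Z = V) on D(W)={2,3,4,6} D(Z)={2,3,4,5,6} D(V)={2,5,6}: W {2,3,4,6}->{2,3,4}; Z {2,3,4,5,6}->{2,3,4}; V {2,5,6}->{5,6}
Constraint 2 (W != V) on D(W)={2,3,4} D(V)={5,6}: no change
Constraint 3 (V < Z) on D(V)={5,6} D(Z)={2,3,4}: V {5,6}->{}; Z {2,3,4}->{}
So after all 3 constraints: D(W) = {2,3,4}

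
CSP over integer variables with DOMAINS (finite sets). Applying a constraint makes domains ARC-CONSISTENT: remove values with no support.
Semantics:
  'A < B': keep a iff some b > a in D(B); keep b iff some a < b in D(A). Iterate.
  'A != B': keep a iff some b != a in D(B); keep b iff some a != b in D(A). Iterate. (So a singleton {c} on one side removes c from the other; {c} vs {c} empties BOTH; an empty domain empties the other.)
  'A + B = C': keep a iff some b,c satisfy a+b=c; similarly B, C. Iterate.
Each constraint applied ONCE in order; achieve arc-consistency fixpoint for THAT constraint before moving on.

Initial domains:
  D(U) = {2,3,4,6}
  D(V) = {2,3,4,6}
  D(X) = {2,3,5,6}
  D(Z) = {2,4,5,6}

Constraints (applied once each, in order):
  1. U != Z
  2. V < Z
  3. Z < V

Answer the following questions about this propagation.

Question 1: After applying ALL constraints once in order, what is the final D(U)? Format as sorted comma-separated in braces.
Answer: {2,3,4,6}

Derivation:
Constraint 1 (U != Z) on D(U)={2,3,4,6} D(Z)={2,4,5,6}: no change
Constraint 2 (V < Z) on D(V)={2,3,4,6} D(Z)={2,4,5,6}: V {2,3,4,6}->{2,3,4}; Z {2,4,5,6}->{4,5,6}
Constraint 3 (Z < V) on D(Z)={4,5,6} D(V)={2,3,4}: Z {4,5,6}->{}; V {2,3,4}->{}
So after all 3 constraints: D(U) = {2,3,4,6}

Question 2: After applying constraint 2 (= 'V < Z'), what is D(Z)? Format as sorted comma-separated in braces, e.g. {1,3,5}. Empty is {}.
Answer: {4,5,6}

Derivation:
Constraint 1 (U != Z) on D(U)={2,3,4,6} D(Z)={2,4,5,6}: no change
Constraint 2 (V < Z) on D(V)={2,3,4,6} D(Z)={2,4,5,6}: V {2,3,4,6}->{2,3,4}; Z {2,4,5,6}->{4,5,6}
So after constraint 2: D(Z) = {4,5,6}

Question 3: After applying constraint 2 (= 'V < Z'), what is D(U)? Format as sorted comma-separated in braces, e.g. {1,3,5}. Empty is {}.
Constraint 1 (U != Z) on D(U)={2,3,4,6} D(Z)={2,4,5,6}: no change
Constraint 2 (V < Z) on D(V)={2,3,4,6} D(Z)={2,4,5,6}: V {2,3,4,6}->{2,3,4}; Z {2,4,5,6}->{4,5,6}
So after constraint 2: D(U) = {2,3,4,6}

Answer: {2,3,4,6}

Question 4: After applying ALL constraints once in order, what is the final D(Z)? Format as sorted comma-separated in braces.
Constraint 1 (U != Z) on D(U)={2,3,4,6} D(Z)={2,4,5,6}: no change
Constraint 2 (V < Z) on D(V)={2,3,4,6} D(Z)={2,4,5,6}: V {2,3,4,6}->{2,3,4}; Z {2,4,5,6}->{4,5,6}
Constraint 3 (Z < V) on D(Z)={4,5,6} D(V)={2,3,4}: Z {4,5,6}->{}; V {2,3,4}->{}
So after all 3 constraints: D(Z) = {}

Answer: {}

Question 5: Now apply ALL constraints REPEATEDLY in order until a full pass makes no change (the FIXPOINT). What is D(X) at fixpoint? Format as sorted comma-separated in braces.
pass 0 (initial): D(X)={2,3,5,6}
pass 1: V {2,3,4,6}->{}; Z {2,4,5,6}->{}
pass 2: U {2,3,4,6}->{}
pass 3: no change
Fixpoint after 3 passes: D(X) = {2,3,5,6}

Answer: {2,3,5,6}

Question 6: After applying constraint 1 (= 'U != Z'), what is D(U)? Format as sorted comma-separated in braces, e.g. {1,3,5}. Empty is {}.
Answer: {2,3,4,6}

Derivation:
Constraint 1 (U != Z) on D(U)={2,3,4,6} D(Z)={2,4,5,6}: no change
So after constraint 1: D(U) = {2,3,4,6}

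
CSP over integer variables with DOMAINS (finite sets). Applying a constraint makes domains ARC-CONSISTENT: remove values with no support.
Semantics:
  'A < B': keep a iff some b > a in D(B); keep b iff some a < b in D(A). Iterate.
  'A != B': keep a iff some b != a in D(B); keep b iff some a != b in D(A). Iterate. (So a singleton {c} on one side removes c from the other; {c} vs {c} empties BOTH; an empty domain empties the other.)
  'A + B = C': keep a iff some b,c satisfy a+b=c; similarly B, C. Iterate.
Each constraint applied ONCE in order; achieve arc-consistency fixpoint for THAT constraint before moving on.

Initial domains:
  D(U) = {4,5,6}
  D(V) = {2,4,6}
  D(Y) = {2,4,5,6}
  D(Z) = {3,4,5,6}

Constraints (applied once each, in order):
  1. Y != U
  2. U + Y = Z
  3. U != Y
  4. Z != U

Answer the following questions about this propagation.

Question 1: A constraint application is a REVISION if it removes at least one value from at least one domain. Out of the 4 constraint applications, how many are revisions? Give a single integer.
Answer: 1

Derivation:
Constraint 1 (Y != U) on D(Y)={2,4,5,6} D(U)={4,5,6}: no change => not a revision
Constraint 2 (U + Y = Z) on D(U)={4,5,6} D(Y)={2,4,5,6} D(Z)={3,4,5,6}: U {4,5,6}->{4}; Y {2,4,5,6}->{2}; Z {3,4,5,6}->{6} => REVISION
Constraint 3 (U != Y) on D(U)={4} D(Y)={2}: no change => not a revision
Constraint 4 (Z != U) on D(Z)={6} D(U)={4}: no change => not a revision
Total revisions = 1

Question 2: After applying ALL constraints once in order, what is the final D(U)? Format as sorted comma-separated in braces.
Constraint 1 (Y != U) on D(Y)={2,4,5,6} D(U)={4,5,6}: no change
Constraint 2 (U + Y = Z) on D(U)={4,5,6} D(Y)={2,4,5,6} D(Z)={3,4,5,6}: U {4,5,6}->{4}; Y {2,4,5,6}->{2}; Z {3,4,5,6}->{6}
Constraint 3 (U != Y) on D(U)={4} D(Y)={2}: no change
Constraint 4 (Z != U) on D(Z)={6} D(U)={4}: no change
So after all 4 constraints: D(U) = {4}

Answer: {4}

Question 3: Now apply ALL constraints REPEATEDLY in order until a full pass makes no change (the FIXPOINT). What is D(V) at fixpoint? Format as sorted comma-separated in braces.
Answer: {2,4,6}

Derivation:
pass 0 (initial): D(V)={2,4,6}
pass 1: U {4,5,6}->{4}; Y {2,4,5,6}->{2}; Z {3,4,5,6}->{6}
pass 2: no change
Fixpoint after 2 passes: D(V) = {2,4,6}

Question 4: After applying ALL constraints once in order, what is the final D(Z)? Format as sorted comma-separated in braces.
Constraint 1 (Y != U) on D(Y)={2,4,5,6} D(U)={4,5,6}: no change
Constraint 2 (U + Y = Z) on D(U)={4,5,6} D(Y)={2,4,5,6} D(Z)={3,4,5,6}: U {4,5,6}->{4}; Y {2,4,5,6}->{2}; Z {3,4,5,6}->{6}
Constraint 3 (U != Y) on D(U)={4} D(Y)={2}: no change
Constraint 4 (Z != U) on D(Z)={6} D(U)={4}: no change
So after all 4 constraints: D(Z) = {6}

Answer: {6}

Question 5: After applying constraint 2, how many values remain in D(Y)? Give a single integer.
Constraint 1 (Y != U) on D(Y)={2,4,5,6} D(U)={4,5,6}: no change
Constraint 2 (U + Y = Z) on D(U)={4,5,6} D(Y)={2,4,5,6} D(Z)={3,4,5,6}: U {4,5,6}->{4}; Y {2,4,5,6}->{2}; Z {3,4,5,6}->{6}
So after constraint 2: D(Y)={2}, size = 1

Answer: 1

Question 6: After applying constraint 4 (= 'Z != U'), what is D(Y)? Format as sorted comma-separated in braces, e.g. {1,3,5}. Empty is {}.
Constraint 1 (Y != U) on D(Y)={2,4,5,6} D(U)={4,5,6}: no change
Constraint 2 (U + Y = Z) on D(U)={4,5,6} D(Y)={2,4,5,6} D(Z)={3,4,5,6}: U {4,5,6}->{4}; Y {2,4,5,6}->{2}; Z {3,4,5,6}->{6}
Constraint 3 (U != Y) on D(U)={4} D(Y)={2}: no change
Constraint 4 (Z != U) on D(Z)={6} D(U)={4}: no change
So after constraint 4: D(Y) = {2}

Answer: {2}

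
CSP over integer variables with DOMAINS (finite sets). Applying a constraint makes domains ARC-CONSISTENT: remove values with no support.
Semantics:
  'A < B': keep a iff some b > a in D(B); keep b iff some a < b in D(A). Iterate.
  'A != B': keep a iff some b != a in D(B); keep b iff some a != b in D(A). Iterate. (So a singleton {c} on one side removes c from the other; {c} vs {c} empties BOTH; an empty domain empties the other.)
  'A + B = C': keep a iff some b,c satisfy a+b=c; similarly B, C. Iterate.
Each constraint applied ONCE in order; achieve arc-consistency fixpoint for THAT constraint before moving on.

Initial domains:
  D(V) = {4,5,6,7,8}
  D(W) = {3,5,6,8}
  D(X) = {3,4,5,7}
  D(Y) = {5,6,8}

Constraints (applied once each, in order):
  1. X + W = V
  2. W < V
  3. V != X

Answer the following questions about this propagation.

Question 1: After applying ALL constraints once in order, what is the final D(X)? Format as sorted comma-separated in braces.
Answer: {3,4,5}

Derivation:
Constraint 1 (X + W = V) on D(X)={3,4,5,7} D(W)={3,5,6,8} D(V)={4,5,6,7,8}: X {3,4,5,7}->{3,4,5}; W {3,5,6,8}->{3,5}; V {4,5,6,7,8}->{6,7,8}
Constraint 2 (W < V) on D(W)={3,5} D(V)={6,7,8}: no change
Constraint 3 (V != X) on D(V)={6,7,8} D(X)={3,4,5}: no change
So after all 3 constraints: D(X) = {3,4,5}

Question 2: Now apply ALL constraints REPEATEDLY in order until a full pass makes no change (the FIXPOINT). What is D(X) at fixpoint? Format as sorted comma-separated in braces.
pass 0 (initial): D(X)={3,4,5,7}
pass 1: V {4,5,6,7,8}->{6,7,8}; W {3,5,6,8}->{3,5}; X {3,4,5,7}->{3,4,5}
pass 2: no change
Fixpoint after 2 passes: D(X) = {3,4,5}

Answer: {3,4,5}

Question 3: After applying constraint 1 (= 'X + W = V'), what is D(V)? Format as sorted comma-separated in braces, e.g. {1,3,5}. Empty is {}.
Constraint 1 (X + W = V) on D(X)={3,4,5,7} D(W)={3,5,6,8} D(V)={4,5,6,7,8}: X {3,4,5,7}->{3,4,5}; W {3,5,6,8}->{3,5}; V {4,5,6,7,8}->{6,7,8}
So after constraint 1: D(V) = {6,7,8}

Answer: {6,7,8}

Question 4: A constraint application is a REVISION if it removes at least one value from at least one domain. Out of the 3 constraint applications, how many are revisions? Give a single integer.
Answer: 1

Derivation:
Constraint 1 (X + W = V) on D(X)={3,4,5,7} D(W)={3,5,6,8} D(V)={4,5,6,7,8}: X {3,4,5,7}->{3,4,5}; W {3,5,6,8}->{3,5}; V {4,5,6,7,8}->{6,7,8} => REVISION
Constraint 2 (W < V) on D(W)={3,5} D(V)={6,7,8}: no change => not a revision
Constraint 3 (V != X) on D(V)={6,7,8} D(X)={3,4,5}: no change => not a revision
Total revisions = 1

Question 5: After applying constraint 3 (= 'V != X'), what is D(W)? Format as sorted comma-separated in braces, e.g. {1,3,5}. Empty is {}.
Constraint 1 (X + W = V) on D(X)={3,4,5,7} D(W)={3,5,6,8} D(V)={4,5,6,7,8}: X {3,4,5,7}->{3,4,5}; W {3,5,6,8}->{3,5}; V {4,5,6,7,8}->{6,7,8}
Constraint 2 (W < V) on D(W)={3,5} D(V)={6,7,8}: no change
Constraint 3 (V != X) on D(V)={6,7,8} D(X)={3,4,5}: no change
So after constraint 3: D(W) = {3,5}

Answer: {3,5}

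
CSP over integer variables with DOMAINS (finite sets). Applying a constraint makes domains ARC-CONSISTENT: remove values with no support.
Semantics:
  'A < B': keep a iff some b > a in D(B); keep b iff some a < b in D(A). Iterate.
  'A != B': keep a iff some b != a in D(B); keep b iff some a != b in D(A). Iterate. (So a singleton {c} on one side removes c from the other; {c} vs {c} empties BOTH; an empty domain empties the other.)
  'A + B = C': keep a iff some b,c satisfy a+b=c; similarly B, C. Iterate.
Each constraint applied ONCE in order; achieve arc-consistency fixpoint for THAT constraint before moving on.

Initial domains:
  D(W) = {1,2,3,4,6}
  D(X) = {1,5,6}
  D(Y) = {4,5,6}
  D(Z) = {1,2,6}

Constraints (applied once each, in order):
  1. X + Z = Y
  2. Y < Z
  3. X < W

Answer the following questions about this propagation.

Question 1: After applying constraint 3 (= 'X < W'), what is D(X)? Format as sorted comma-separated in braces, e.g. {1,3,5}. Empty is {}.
Answer: {5}

Derivation:
Constraint 1 (X + Z = Y) on D(X)={1,5,6} D(Z)={1,2,6} D(Y)={4,5,6}: X {1,5,6}->{5}; Z {1,2,6}->{1}; Y {4,5,6}->{6}
Constraint 2 (Y < Z) on D(Y)={6} D(Z)={1}: Y {6}->{}; Z {1}->{}
Constraint 3 (X < W) on D(X)={5} D(W)={1,2,3,4,6}: W {1,2,3,4,6}->{6}
So after constraint 3: D(X) = {5}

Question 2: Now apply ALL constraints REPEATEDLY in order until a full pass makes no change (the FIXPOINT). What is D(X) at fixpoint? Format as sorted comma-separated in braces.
pass 0 (initial): D(X)={1,5,6}
pass 1: W {1,2,3,4,6}->{6}; X {1,5,6}->{5}; Y {4,5,6}->{}; Z {1,2,6}->{}
pass 2: W {6}->{}; X {5}->{}
pass 3: no change
Fixpoint after 3 passes: D(X) = {}

Answer: {}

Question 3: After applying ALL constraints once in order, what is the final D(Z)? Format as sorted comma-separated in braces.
Constraint 1 (X + Z = Y) on D(X)={1,5,6} D(Z)={1,2,6} D(Y)={4,5,6}: X {1,5,6}->{5}; Z {1,2,6}->{1}; Y {4,5,6}->{6}
Constraint 2 (Y < Z) on D(Y)={6} D(Z)={1}: Y {6}->{}; Z {1}->{}
Constraint 3 (X < W) on D(X)={5} D(W)={1,2,3,4,6}: W {1,2,3,4,6}->{6}
So after all 3 constraints: D(Z) = {}

Answer: {}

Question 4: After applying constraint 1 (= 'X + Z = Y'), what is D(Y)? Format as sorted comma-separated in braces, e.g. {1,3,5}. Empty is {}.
Answer: {6}

Derivation:
Constraint 1 (X + Z = Y) on D(X)={1,5,6} D(Z)={1,2,6} D(Y)={4,5,6}: X {1,5,6}->{5}; Z {1,2,6}->{1}; Y {4,5,6}->{6}
So after constraint 1: D(Y) = {6}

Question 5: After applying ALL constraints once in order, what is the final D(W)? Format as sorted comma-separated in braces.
Constraint 1 (X + Z = Y) on D(X)={1,5,6} D(Z)={1,2,6} D(Y)={4,5,6}: X {1,5,6}->{5}; Z {1,2,6}->{1}; Y {4,5,6}->{6}
Constraint 2 (Y < Z) on D(Y)={6} D(Z)={1}: Y {6}->{}; Z {1}->{}
Constraint 3 (X < W) on D(X)={5} D(W)={1,2,3,4,6}: W {1,2,3,4,6}->{6}
So after all 3 constraints: D(W) = {6}

Answer: {6}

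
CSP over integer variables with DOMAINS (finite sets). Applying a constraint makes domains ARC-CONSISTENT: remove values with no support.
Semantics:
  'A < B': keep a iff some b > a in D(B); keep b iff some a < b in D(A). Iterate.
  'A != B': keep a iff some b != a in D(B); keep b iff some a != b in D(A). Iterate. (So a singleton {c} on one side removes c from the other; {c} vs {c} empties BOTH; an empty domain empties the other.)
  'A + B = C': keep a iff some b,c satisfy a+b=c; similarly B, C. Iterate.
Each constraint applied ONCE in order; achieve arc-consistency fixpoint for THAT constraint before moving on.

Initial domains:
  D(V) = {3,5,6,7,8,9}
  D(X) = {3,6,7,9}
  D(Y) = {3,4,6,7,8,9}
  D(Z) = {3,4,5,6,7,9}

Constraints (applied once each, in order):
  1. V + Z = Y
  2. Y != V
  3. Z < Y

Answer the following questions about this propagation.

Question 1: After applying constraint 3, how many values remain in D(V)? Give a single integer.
Answer: 3

Derivation:
Constraint 1 (V + Z = Y) on D(V)={3,5,6,7,8,9} D(Z)={3,4,5,6,7,9} D(Y)={3,4,6,7,8,9}: V {3,5,6,7,8,9}->{3,5,6}; Z {3,4,5,6,7,9}->{3,4,5,6}; Y {3,4,6,7,8,9}->{6,7,8,9}
Constraint 2 (Y != V) on D(Y)={6,7,8,9} D(V)={3,5,6}: no change
Constraint 3 (Z < Y) on D(Z)={3,4,5,6} D(Y)={6,7,8,9}: no change
So after constraint 3: D(V)={3,5,6}, size = 3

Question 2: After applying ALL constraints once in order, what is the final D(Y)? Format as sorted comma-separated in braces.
Constraint 1 (V + Z = Y) on D(V)={3,5,6,7,8,9} D(Z)={3,4,5,6,7,9} D(Y)={3,4,6,7,8,9}: V {3,5,6,7,8,9}->{3,5,6}; Z {3,4,5,6,7,9}->{3,4,5,6}; Y {3,4,6,7,8,9}->{6,7,8,9}
Constraint 2 (Y != V) on D(Y)={6,7,8,9} D(V)={3,5,6}: no change
Constraint 3 (Z < Y) on D(Z)={3,4,5,6} D(Y)={6,7,8,9}: no change
So after all 3 constraints: D(Y) = {6,7,8,9}

Answer: {6,7,8,9}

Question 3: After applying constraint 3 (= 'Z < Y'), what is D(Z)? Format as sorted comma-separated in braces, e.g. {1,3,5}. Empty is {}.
Answer: {3,4,5,6}

Derivation:
Constraint 1 (V + Z = Y) on D(V)={3,5,6,7,8,9} D(Z)={3,4,5,6,7,9} D(Y)={3,4,6,7,8,9}: V {3,5,6,7,8,9}->{3,5,6}; Z {3,4,5,6,7,9}->{3,4,5,6}; Y {3,4,6,7,8,9}->{6,7,8,9}
Constraint 2 (Y != V) on D(Y)={6,7,8,9} D(V)={3,5,6}: no change
Constraint 3 (Z < Y) on D(Z)={3,4,5,6} D(Y)={6,7,8,9}: no change
So after constraint 3: D(Z) = {3,4,5,6}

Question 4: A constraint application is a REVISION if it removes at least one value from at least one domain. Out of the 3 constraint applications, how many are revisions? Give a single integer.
Constraint 1 (V + Z = Y) on D(V)={3,5,6,7,8,9} D(Z)={3,4,5,6,7,9} D(Y)={3,4,6,7,8,9}: V {3,5,6,7,8,9}->{3,5,6}; Z {3,4,5,6,7,9}->{3,4,5,6}; Y {3,4,6,7,8,9}->{6,7,8,9} => REVISION
Constraint 2 (Y != V) on D(Y)={6,7,8,9} D(V)={3,5,6}: no change => not a revision
Constraint 3 (Z < Y) on D(Z)={3,4,5,6} D(Y)={6,7,8,9}: no change => not a revision
Total revisions = 1

Answer: 1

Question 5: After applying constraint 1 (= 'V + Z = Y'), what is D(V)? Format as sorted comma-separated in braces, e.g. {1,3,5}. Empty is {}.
Answer: {3,5,6}

Derivation:
Constraint 1 (V + Z = Y) on D(V)={3,5,6,7,8,9} D(Z)={3,4,5,6,7,9} D(Y)={3,4,6,7,8,9}: V {3,5,6,7,8,9}->{3,5,6}; Z {3,4,5,6,7,9}->{3,4,5,6}; Y {3,4,6,7,8,9}->{6,7,8,9}
So after constraint 1: D(V) = {3,5,6}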